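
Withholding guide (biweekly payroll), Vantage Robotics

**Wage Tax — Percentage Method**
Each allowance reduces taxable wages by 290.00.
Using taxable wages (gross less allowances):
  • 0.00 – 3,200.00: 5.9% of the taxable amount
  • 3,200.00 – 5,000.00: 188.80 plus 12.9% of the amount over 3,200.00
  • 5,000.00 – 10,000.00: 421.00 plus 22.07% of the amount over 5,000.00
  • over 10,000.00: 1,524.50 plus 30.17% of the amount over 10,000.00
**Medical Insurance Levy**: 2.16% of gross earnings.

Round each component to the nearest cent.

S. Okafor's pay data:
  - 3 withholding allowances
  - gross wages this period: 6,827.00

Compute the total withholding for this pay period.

Wage Tax: taxable = 6,827.00 − 3×290.00 = 5,957.00
  421.00 + 22.07% × (5,957.00 − 5,000.00) = 421.00 + 22.07% × 957.00 = 632.21
Medical Insurance Levy: 2.16% × 6,827.00 = 147.46
Total: 632.21 + 147.46 = 779.67

779.67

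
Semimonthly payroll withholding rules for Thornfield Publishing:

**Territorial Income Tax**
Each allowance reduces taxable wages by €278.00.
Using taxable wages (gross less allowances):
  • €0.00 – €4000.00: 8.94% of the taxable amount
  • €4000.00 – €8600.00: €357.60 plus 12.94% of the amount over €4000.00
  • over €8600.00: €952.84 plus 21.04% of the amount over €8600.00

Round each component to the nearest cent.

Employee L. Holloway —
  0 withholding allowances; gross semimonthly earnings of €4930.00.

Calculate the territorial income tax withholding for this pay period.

Territorial Income Tax: taxable = €4930.00
  €357.60 + 12.94% × (€4930.00 − €4000.00) = €357.60 + 12.94% × €930.00 = €477.94

€477.94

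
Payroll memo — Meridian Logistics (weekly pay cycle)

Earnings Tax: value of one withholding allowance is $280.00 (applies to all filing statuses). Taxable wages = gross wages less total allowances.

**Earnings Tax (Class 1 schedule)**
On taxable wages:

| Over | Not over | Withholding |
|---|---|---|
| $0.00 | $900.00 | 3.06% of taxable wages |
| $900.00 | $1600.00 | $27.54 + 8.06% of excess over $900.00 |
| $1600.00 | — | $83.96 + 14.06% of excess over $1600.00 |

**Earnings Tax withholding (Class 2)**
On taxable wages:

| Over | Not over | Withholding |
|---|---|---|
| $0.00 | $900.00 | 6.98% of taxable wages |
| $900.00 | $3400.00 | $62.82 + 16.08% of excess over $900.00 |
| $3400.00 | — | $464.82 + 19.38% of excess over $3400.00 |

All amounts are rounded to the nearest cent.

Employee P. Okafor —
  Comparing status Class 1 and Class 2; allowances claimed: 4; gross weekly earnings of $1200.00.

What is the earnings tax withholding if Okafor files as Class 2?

Earnings Tax (Class 2): taxable = $1200.00 − 4×$280.00 = $80.00
  6.98% × $80.00 = $5.58

$5.58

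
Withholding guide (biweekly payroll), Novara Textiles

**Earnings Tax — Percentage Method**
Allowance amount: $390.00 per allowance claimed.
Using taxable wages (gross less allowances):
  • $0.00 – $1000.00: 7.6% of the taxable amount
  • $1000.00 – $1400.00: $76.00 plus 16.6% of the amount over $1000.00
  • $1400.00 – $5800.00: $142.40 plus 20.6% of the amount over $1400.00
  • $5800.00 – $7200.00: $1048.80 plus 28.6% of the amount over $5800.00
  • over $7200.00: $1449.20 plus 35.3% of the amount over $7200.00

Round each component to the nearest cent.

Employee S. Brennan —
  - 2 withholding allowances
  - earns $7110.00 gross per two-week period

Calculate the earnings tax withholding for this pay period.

Earnings Tax: taxable = $7110.00 − 2×$390.00 = $6330.00
  $1048.80 + 28.6% × ($6330.00 − $5800.00) = $1048.80 + 28.6% × $530.00 = $1200.38

$1200.38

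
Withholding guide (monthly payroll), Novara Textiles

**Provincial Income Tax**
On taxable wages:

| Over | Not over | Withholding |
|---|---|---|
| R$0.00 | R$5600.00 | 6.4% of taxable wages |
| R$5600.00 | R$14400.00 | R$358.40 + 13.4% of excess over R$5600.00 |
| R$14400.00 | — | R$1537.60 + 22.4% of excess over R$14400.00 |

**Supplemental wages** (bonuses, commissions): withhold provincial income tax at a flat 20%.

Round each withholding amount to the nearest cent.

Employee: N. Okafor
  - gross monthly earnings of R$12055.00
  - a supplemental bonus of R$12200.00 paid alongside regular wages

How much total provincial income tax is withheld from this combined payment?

Provincial Income Tax: taxable = R$12055.00
  R$358.40 + 13.4% × (R$12055.00 − R$5600.00) = R$358.40 + 13.4% × R$6455.00 = R$1223.37
Supplemental (20% flat on bonus): 20% × R$12200.00 = R$2440.00
Total provincial income tax: R$1223.37 + R$2440.00 = R$3663.37

R$3663.37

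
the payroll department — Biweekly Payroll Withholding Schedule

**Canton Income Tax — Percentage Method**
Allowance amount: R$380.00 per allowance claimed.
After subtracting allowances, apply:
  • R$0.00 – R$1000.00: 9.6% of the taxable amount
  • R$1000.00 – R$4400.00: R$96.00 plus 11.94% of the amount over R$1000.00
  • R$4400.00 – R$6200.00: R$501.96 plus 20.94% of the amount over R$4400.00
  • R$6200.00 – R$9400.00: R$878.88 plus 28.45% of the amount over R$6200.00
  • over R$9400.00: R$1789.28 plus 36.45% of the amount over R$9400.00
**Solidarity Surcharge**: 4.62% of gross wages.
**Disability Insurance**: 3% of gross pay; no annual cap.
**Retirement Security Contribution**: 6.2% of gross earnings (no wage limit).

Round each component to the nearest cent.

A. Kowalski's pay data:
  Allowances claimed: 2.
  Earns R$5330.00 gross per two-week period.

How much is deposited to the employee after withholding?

R$4055.83

Canton Income Tax: taxable = R$5330.00 − 2×R$380.00 = R$4570.00
  R$501.96 + 20.94% × (R$4570.00 − R$4400.00) = R$501.96 + 20.94% × R$170.00 = R$537.56
Solidarity Surcharge: 4.62% × R$5330.00 = R$246.25
Disability Insurance: 3% × R$5330.00 = R$159.90
Retirement Security Contribution: 6.2% × R$5330.00 = R$330.46
Total withheld: R$537.56 + R$246.25 + R$159.90 + R$330.46 = R$1274.17
Net pay: R$5330.00 − R$1274.17 = R$4055.83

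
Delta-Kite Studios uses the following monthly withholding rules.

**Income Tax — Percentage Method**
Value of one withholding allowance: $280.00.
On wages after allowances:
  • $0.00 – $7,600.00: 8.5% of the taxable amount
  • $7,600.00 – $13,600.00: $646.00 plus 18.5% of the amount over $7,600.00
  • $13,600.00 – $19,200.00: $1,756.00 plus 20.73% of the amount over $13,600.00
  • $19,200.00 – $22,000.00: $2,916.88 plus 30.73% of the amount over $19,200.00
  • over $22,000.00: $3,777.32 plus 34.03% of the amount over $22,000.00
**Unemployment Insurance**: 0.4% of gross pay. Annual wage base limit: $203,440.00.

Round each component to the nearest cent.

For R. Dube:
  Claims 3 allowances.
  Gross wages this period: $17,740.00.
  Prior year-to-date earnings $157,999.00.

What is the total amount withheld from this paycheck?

Income Tax: taxable = $17,740.00 − 3×$280.00 = $16,900.00
  $1,756.00 + 20.73% × ($16,900.00 − $13,600.00) = $1,756.00 + 20.73% × $3,300.00 = $2,440.09
Unemployment Insurance: 0.4% × $17,740.00 = $70.96
Total: $2,440.09 + $70.96 = $2,511.05

$2,511.05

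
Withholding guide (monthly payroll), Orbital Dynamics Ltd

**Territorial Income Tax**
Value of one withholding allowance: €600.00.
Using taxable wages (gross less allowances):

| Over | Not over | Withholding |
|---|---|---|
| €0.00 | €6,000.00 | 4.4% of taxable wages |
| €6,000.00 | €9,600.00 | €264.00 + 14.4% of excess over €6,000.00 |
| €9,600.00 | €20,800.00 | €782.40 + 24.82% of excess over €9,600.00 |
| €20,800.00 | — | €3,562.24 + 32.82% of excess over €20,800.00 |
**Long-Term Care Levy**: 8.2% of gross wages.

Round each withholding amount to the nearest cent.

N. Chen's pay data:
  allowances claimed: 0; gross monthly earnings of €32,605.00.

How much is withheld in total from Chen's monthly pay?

Territorial Income Tax: taxable = €32,605.00
  €3,562.24 + 32.82% × (€32,605.00 − €20,800.00) = €3,562.24 + 32.82% × €11,805.00 = €7,436.64
Long-Term Care Levy: 8.2% × €32,605.00 = €2,673.61
Total: €7,436.64 + €2,673.61 = €10,110.25

€10,110.25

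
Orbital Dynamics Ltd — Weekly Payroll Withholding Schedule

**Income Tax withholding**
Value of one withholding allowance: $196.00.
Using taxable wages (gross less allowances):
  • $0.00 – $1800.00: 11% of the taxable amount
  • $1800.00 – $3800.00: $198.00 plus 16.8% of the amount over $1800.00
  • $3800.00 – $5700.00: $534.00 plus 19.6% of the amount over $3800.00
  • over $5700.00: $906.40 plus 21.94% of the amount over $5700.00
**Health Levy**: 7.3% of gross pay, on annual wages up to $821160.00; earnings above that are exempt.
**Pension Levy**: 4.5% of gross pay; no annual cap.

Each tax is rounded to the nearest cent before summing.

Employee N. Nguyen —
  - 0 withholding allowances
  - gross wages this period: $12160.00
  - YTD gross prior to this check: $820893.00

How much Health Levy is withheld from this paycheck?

$19.49

Health Levy: cap $821160.00 − YTD $820893.00 = $267.00 subject; 7.3% × $267.00 = $19.49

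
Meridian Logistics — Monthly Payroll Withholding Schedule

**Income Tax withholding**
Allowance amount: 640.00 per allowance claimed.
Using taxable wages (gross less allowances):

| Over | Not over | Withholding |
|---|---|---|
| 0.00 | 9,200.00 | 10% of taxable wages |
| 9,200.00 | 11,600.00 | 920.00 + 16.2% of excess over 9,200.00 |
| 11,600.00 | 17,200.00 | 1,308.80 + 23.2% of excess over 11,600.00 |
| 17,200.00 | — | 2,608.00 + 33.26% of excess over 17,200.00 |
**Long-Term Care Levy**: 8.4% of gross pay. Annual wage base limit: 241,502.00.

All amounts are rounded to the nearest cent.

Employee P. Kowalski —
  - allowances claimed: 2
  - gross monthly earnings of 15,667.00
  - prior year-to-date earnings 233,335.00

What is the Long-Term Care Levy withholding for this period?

686.03

Long-Term Care Levy: cap 241,502.00 − YTD 233,335.00 = 8,167.00 subject; 8.4% × 8,167.00 = 686.03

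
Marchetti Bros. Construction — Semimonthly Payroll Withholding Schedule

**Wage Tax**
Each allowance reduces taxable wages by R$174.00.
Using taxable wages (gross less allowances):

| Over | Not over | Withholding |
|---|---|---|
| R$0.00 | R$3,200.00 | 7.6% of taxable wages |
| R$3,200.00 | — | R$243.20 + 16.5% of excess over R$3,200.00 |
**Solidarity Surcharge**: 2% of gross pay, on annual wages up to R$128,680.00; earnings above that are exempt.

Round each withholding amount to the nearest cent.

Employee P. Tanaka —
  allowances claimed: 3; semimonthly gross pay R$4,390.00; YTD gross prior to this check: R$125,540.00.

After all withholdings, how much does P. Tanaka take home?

R$3,973.78

Wage Tax: taxable = R$4,390.00 − 3×R$174.00 = R$3,868.00
  R$243.20 + 16.5% × (R$3,868.00 − R$3,200.00) = R$243.20 + 16.5% × R$668.00 = R$353.42
Solidarity Surcharge: cap R$128,680.00 − YTD R$125,540.00 = R$3,140.00 subject; 2% × R$3,140.00 = R$62.80
Total withheld: R$353.42 + R$62.80 = R$416.22
Net pay: R$4,390.00 − R$416.22 = R$3,973.78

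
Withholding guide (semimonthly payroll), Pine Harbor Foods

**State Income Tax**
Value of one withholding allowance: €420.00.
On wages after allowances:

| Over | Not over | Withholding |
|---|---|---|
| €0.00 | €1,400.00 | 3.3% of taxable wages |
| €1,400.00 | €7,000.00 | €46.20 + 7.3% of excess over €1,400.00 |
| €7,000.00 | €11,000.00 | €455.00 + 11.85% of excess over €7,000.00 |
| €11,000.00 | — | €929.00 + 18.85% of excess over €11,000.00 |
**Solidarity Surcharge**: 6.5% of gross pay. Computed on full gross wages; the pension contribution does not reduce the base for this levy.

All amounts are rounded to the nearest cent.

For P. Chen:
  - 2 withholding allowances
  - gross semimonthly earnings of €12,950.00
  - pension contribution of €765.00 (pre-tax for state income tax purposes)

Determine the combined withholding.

State Income Tax: taxable = €12,950.00 − €765.00 − 2×€420.00 = €11,345.00
  €929.00 + 18.85% × (€11,345.00 − €11,000.00) = €929.00 + 18.85% × €345.00 = €994.03
Solidarity Surcharge: 6.5% × €12,950.00 = €841.75
Total: €994.03 + €841.75 = €1,835.78

€1,835.78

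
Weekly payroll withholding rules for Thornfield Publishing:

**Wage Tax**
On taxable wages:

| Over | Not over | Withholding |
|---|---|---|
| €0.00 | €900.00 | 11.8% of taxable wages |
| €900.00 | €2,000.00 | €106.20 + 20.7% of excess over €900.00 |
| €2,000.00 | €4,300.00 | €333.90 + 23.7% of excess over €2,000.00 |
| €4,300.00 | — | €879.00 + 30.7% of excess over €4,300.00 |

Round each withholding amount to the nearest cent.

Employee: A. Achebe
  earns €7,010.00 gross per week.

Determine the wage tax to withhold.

Wage Tax: taxable = €7,010.00
  €879.00 + 30.7% × (€7,010.00 − €4,300.00) = €879.00 + 30.7% × €2,710.00 = €1,710.97

€1,710.97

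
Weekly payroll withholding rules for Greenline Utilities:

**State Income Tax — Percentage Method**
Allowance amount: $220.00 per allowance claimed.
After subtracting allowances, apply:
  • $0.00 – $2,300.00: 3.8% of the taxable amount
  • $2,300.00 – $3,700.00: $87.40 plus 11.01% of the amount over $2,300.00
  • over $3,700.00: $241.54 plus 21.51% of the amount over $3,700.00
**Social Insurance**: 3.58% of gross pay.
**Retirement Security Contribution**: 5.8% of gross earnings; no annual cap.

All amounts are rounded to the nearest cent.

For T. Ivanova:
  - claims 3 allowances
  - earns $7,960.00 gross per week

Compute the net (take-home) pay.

State Income Tax: taxable = $7,960.00 − 3×$220.00 = $7,300.00
  $241.54 + 21.51% × ($7,300.00 − $3,700.00) = $241.54 + 21.51% × $3,600.00 = $1,015.90
Social Insurance: 3.58% × $7,960.00 = $284.97
Retirement Security Contribution: 5.8% × $7,960.00 = $461.68
Total withheld: $1,015.90 + $284.97 + $461.68 = $1,762.55
Net pay: $7,960.00 − $1,762.55 = $6,197.45

$6,197.45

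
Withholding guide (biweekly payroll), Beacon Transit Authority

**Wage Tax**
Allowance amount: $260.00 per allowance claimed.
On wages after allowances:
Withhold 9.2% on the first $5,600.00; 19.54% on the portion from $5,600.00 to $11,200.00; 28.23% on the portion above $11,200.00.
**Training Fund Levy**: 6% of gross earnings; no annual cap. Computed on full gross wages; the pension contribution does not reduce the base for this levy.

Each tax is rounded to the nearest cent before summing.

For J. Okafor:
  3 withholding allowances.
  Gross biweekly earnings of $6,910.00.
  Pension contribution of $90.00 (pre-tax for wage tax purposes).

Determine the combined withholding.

Wage Tax: taxable = $6,910.00 − $90.00 − 3×$260.00 = $6,040.00
  $515.20 + 19.54% × ($6,040.00 − $5,600.00) = $515.20 + 19.54% × $440.00 = $601.18
Training Fund Levy: 6% × $6,910.00 = $414.60
Total: $601.18 + $414.60 = $1,015.78

$1,015.78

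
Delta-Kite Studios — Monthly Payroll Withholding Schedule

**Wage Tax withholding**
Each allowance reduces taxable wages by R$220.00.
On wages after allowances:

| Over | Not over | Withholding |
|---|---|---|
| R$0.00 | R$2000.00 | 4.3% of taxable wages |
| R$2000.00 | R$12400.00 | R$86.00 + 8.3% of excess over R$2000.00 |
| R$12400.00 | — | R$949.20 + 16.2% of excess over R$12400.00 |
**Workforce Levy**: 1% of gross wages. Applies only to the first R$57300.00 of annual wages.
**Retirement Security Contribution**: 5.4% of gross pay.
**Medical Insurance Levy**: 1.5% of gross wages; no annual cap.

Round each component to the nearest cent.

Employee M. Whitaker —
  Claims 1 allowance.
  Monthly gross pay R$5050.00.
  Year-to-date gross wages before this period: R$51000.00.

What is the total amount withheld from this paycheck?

Wage Tax: taxable = R$5050.00 − 1×R$220.00 = R$4830.00
  R$86.00 + 8.3% × (R$4830.00 − R$2000.00) = R$86.00 + 8.3% × R$2830.00 = R$320.89
Workforce Levy: 1% × R$5050.00 = R$50.50
Retirement Security Contribution: 5.4% × R$5050.00 = R$272.70
Medical Insurance Levy: 1.5% × R$5050.00 = R$75.75
Total: R$320.89 + R$50.50 + R$272.70 + R$75.75 = R$719.84

R$719.84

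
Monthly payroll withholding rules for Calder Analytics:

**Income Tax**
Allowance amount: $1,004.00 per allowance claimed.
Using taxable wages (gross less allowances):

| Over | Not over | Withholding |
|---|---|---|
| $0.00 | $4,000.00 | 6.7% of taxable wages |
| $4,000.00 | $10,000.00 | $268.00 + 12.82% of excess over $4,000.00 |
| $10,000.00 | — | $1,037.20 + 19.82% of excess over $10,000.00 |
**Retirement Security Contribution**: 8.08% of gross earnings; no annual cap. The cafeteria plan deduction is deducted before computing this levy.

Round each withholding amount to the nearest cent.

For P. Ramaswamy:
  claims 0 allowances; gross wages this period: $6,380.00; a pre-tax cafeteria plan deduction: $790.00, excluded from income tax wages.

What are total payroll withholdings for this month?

$923.51

Income Tax: taxable = $6,380.00 − $790.00 = $5,590.00
  $268.00 + 12.82% × ($5,590.00 − $4,000.00) = $268.00 + 12.82% × $1,590.00 = $471.84
Retirement Security Contribution: 8.08% × $5,590.00 = $451.67
Total: $471.84 + $451.67 = $923.51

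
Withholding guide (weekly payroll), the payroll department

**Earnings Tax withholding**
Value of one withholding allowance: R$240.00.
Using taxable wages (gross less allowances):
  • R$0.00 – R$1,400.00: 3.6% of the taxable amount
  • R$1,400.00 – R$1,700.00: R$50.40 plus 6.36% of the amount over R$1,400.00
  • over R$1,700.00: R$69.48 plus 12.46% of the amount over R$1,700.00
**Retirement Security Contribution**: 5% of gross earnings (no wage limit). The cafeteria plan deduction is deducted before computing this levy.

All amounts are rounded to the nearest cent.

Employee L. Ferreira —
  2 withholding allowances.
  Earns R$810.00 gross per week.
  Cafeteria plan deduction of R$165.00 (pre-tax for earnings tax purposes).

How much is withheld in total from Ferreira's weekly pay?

Earnings Tax: taxable = R$810.00 − R$165.00 − 2×R$240.00 = R$165.00
  3.6% × R$165.00 = R$5.94
Retirement Security Contribution: 5% × R$645.00 = R$32.25
Total: R$5.94 + R$32.25 = R$38.19

R$38.19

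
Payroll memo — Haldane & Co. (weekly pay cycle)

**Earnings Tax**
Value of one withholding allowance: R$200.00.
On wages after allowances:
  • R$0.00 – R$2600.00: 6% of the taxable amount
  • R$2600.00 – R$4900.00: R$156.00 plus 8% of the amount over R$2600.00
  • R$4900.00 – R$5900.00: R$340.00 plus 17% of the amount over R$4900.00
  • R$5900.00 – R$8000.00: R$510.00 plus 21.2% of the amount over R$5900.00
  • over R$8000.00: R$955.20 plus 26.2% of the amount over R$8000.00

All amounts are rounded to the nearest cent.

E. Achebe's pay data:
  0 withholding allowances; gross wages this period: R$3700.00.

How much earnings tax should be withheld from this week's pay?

Earnings Tax: taxable = R$3700.00
  R$156.00 + 8% × (R$3700.00 − R$2600.00) = R$156.00 + 8% × R$1100.00 = R$244.00

R$244.00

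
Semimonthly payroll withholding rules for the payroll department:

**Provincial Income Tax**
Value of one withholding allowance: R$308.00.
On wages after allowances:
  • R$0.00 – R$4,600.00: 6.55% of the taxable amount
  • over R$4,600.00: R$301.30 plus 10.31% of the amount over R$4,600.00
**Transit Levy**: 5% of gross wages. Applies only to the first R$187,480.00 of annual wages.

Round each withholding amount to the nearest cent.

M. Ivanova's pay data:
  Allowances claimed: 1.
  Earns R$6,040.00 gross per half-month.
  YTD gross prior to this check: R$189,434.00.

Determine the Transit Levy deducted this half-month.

Transit Levy: YTD R$189,434.00 ≥ cap R$187,480.00 → R$0.00

R$0.00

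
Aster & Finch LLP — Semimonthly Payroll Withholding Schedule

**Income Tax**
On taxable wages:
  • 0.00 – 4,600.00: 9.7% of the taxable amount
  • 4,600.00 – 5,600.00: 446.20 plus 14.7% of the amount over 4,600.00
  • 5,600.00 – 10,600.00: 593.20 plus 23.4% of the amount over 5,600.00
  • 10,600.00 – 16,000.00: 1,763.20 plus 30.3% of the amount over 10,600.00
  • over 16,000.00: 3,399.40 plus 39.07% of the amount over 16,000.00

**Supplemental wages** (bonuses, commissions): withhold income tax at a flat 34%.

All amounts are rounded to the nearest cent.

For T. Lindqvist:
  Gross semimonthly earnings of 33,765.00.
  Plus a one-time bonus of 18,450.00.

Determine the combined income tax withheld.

16,613.19

Income Tax: taxable = 33,765.00
  3,399.40 + 39.07% × (33,765.00 − 16,000.00) = 3,399.40 + 39.07% × 17,765.00 = 10,340.19
Supplemental (34% flat on bonus): 34% × 18,450.00 = 6,273.00
Total income tax: 10,340.19 + 6,273.00 = 16,613.19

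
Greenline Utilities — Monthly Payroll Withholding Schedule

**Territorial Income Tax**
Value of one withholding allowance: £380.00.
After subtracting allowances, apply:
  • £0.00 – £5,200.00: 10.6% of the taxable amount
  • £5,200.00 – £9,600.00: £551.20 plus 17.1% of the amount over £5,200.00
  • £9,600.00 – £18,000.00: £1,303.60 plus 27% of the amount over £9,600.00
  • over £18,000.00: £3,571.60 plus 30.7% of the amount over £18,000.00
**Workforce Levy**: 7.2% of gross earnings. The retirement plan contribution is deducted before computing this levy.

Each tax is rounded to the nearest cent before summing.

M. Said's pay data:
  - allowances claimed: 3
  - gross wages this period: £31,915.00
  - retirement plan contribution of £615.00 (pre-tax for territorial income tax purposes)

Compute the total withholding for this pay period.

£9,558.32

Territorial Income Tax: taxable = £31,915.00 − £615.00 − 3×£380.00 = £30,160.00
  £3,571.60 + 30.7% × (£30,160.00 − £18,000.00) = £3,571.60 + 30.7% × £12,160.00 = £7,304.72
Workforce Levy: 7.2% × £31,300.00 = £2,253.60
Total: £7,304.72 + £2,253.60 = £9,558.32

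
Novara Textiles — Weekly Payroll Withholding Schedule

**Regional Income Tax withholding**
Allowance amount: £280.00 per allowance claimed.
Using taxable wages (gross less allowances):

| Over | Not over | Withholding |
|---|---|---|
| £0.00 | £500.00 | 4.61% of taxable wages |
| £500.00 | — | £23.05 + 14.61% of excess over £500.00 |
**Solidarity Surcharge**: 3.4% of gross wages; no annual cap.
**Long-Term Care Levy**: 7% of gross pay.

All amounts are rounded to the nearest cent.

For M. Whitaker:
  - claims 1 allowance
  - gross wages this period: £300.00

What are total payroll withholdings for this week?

£32.12

Regional Income Tax: taxable = £300.00 − 1×£280.00 = £20.00
  4.61% × £20.00 = £0.92
Solidarity Surcharge: 3.4% × £300.00 = £10.20
Long-Term Care Levy: 7% × £300.00 = £21.00
Total: £0.92 + £10.20 + £21.00 = £32.12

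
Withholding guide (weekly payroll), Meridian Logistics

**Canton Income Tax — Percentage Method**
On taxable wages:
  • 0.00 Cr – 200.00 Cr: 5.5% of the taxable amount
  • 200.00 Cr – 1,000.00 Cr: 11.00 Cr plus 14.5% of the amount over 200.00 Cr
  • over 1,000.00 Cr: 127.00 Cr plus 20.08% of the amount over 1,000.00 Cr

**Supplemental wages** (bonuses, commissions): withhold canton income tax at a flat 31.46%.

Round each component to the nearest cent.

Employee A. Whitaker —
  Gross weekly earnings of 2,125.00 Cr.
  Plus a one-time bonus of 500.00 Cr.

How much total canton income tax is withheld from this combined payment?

510.20 Cr

Canton Income Tax: taxable = 2,125.00 Cr
  127.00 Cr + 20.08% × (2,125.00 Cr − 1,000.00 Cr) = 127.00 Cr + 20.08% × 1,125.00 Cr = 352.90 Cr
Supplemental (31.46% flat on bonus): 31.46% × 500.00 Cr = 157.30 Cr
Total canton income tax: 352.90 Cr + 157.30 Cr = 510.20 Cr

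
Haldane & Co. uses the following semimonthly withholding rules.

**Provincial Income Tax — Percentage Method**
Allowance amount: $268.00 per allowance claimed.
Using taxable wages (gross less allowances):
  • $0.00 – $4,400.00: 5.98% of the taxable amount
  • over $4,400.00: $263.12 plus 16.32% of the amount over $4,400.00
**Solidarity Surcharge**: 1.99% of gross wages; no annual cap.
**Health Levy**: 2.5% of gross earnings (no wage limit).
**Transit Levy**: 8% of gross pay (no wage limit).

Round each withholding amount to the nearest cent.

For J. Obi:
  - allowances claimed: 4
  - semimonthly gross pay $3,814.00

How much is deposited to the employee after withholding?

Provincial Income Tax: taxable = $3,814.00 − 4×$268.00 = $2,742.00
  5.98% × $2,742.00 = $163.97
Solidarity Surcharge: 1.99% × $3,814.00 = $75.90
Health Levy: 2.5% × $3,814.00 = $95.35
Transit Levy: 8% × $3,814.00 = $305.12
Total withheld: $163.97 + $75.90 + $95.35 + $305.12 = $640.34
Net pay: $3,814.00 − $640.34 = $3,173.66

$3,173.66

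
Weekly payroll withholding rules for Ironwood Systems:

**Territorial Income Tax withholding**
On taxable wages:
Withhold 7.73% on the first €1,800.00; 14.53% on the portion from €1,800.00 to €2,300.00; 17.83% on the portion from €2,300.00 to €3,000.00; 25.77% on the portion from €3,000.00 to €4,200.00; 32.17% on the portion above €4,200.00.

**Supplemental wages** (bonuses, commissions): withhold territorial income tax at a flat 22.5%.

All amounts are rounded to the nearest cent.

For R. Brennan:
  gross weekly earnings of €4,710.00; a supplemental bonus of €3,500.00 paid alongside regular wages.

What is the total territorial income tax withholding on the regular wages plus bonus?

€1,597.41

Territorial Income Tax: taxable = €4,710.00
  €645.84 + 32.17% × (€4,710.00 − €4,200.00) = €645.84 + 32.17% × €510.00 = €809.91
Supplemental (22.5% flat on bonus): 22.5% × €3,500.00 = €787.50
Total territorial income tax: €809.91 + €787.50 = €1,597.41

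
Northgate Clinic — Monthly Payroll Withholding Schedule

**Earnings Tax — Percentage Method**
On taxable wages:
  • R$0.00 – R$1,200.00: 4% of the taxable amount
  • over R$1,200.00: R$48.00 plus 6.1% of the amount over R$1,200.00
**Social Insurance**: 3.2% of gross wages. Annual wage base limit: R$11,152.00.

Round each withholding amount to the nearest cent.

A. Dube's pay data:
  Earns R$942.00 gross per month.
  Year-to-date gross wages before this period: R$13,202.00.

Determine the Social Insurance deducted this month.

R$0.00

Social Insurance: YTD R$13,202.00 ≥ cap R$11,152.00 → R$0.00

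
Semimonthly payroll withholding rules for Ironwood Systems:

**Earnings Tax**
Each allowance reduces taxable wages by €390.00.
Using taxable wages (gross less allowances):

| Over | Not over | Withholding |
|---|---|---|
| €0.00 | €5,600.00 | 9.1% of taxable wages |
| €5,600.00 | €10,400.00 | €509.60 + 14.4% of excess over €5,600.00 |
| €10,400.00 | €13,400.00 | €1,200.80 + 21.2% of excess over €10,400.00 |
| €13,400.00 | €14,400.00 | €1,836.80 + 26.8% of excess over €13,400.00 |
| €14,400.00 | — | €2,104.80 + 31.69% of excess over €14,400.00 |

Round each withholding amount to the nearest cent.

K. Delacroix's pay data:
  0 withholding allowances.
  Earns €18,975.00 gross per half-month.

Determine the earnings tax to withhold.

€3,554.62

Earnings Tax: taxable = €18,975.00
  €2,104.80 + 31.69% × (€18,975.00 − €14,400.00) = €2,104.80 + 31.69% × €4,575.00 = €3,554.62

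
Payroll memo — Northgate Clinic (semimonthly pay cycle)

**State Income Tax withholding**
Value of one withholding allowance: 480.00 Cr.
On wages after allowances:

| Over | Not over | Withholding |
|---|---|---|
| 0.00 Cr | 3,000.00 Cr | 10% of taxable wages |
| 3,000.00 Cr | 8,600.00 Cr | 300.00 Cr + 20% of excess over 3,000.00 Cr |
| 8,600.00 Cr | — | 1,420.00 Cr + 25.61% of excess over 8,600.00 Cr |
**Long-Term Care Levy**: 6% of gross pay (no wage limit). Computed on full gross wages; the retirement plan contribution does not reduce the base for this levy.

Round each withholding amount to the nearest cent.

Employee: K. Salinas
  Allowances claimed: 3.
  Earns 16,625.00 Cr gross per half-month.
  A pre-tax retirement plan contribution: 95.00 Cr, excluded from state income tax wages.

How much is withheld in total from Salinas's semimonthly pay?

State Income Tax: taxable = 16,625.00 Cr − 95.00 Cr − 3×480.00 Cr = 15,090.00 Cr
  1,420.00 Cr + 25.61% × (15,090.00 Cr − 8,600.00 Cr) = 1,420.00 Cr + 25.61% × 6,490.00 Cr = 3,082.09 Cr
Long-Term Care Levy: 6% × 16,625.00 Cr = 997.50 Cr
Total: 3,082.09 Cr + 997.50 Cr = 4,079.59 Cr

4,079.59 Cr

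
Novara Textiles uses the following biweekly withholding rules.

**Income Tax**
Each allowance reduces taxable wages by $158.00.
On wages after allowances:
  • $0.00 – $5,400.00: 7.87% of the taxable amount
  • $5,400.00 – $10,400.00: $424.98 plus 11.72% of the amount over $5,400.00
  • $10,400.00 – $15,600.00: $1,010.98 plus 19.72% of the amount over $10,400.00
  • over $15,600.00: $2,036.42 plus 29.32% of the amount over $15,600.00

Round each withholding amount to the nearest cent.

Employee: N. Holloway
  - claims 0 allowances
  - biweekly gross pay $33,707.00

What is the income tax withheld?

Income Tax: taxable = $33,707.00
  $2,036.42 + 29.32% × ($33,707.00 − $15,600.00) = $2,036.42 + 29.32% × $18,107.00 = $7,345.39

$7,345.39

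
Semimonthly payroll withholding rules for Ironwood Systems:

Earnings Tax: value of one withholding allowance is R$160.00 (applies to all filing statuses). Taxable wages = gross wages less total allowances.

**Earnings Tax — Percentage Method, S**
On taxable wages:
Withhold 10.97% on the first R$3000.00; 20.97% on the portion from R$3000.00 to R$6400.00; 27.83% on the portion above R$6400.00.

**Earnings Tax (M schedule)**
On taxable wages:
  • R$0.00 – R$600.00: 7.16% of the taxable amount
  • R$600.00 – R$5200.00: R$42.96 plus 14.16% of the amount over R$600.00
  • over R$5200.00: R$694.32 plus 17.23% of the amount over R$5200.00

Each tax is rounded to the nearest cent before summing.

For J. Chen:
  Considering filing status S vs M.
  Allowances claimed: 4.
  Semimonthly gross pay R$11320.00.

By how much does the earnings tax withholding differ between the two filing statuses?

R$594.68

Earnings Tax (S): taxable = R$11320.00 − 4×R$160.00 = R$10680.00
  R$1042.08 + 27.83% × (R$10680.00 − R$6400.00) = R$1042.08 + 27.83% × R$4280.00 = R$2233.20
Earnings Tax (M): taxable = R$11320.00 − 4×R$160.00 = R$10680.00
  R$694.32 + 17.23% × (R$10680.00 − R$5200.00) = R$694.32 + 17.23% × R$5480.00 = R$1638.52
Difference: |R$2233.20 − R$1638.52| = R$594.68 (higher under S)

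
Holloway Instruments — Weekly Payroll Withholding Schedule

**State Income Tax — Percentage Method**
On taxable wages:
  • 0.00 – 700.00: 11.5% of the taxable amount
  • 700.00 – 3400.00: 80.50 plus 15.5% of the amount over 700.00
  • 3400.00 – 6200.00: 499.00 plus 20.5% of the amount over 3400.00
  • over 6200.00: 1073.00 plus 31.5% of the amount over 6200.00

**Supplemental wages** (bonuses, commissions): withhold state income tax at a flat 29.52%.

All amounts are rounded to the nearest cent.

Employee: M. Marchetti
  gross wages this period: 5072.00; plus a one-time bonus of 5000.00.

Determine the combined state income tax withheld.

State Income Tax: taxable = 5072.00
  499.00 + 20.5% × (5072.00 − 3400.00) = 499.00 + 20.5% × 1672.00 = 841.76
Supplemental (29.52% flat on bonus): 29.52% × 5000.00 = 1476.00
Total state income tax: 841.76 + 1476.00 = 2317.76

2317.76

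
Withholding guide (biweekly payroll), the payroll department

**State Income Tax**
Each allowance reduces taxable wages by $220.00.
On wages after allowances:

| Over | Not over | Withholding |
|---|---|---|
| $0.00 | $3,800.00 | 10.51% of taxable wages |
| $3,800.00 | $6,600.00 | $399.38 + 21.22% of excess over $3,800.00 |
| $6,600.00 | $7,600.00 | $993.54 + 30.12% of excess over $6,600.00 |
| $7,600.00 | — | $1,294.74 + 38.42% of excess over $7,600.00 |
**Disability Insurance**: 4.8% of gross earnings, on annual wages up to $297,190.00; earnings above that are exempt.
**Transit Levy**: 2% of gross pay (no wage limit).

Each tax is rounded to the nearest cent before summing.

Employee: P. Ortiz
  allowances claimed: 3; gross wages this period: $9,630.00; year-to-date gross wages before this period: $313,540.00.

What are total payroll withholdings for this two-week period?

State Income Tax: taxable = $9,630.00 − 3×$220.00 = $8,970.00
  $1,294.74 + 38.42% × ($8,970.00 − $7,600.00) = $1,294.74 + 38.42% × $1,370.00 = $1,821.09
Disability Insurance: YTD $313,540.00 ≥ cap $297,190.00 → $0.00
Transit Levy: 2% × $9,630.00 = $192.60
Total: $1,821.09 + $0.00 + $192.60 = $2,013.69

$2,013.69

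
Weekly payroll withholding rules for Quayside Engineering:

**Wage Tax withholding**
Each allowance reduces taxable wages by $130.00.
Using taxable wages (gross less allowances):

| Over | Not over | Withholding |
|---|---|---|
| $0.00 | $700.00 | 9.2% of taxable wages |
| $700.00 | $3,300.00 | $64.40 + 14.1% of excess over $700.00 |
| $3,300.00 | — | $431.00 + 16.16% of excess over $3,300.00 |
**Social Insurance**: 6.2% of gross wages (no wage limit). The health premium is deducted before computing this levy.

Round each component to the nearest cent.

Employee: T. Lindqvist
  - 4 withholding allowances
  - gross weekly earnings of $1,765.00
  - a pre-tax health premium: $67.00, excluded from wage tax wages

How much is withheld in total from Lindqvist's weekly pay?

Wage Tax: taxable = $1,765.00 − $67.00 − 4×$130.00 = $1,178.00
  $64.40 + 14.1% × ($1,178.00 − $700.00) = $64.40 + 14.1% × $478.00 = $131.80
Social Insurance: 6.2% × $1,698.00 = $105.28
Total: $131.80 + $105.28 = $237.08

$237.08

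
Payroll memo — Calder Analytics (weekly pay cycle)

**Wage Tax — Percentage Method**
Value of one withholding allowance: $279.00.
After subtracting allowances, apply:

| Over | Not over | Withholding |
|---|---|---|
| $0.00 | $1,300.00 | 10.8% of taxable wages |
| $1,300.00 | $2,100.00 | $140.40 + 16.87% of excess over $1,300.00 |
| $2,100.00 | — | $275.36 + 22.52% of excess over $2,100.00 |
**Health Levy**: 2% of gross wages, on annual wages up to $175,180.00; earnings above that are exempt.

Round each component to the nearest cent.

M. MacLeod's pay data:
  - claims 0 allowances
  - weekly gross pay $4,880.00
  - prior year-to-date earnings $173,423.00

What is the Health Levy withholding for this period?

$35.14

Health Levy: cap $175,180.00 − YTD $173,423.00 = $1,757.00 subject; 2% × $1,757.00 = $35.14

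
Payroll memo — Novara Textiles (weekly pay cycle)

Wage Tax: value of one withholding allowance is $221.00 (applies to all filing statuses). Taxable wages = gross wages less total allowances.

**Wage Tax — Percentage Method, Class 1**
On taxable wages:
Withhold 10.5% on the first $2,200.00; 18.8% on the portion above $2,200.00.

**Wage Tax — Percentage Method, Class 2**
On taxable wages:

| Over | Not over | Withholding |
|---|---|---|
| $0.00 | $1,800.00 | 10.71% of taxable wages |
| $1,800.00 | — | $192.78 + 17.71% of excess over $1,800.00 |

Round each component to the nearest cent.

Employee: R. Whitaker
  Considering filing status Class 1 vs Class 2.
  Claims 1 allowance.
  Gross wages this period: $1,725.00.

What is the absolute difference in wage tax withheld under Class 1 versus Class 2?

Wage Tax (Class 1): taxable = $1,725.00 − 1×$221.00 = $1,504.00
  10.5% × $1,504.00 = $157.92
Wage Tax (Class 2): taxable = $1,725.00 − 1×$221.00 = $1,504.00
  10.71% × $1,504.00 = $161.08
Difference: |$157.92 − $161.08| = $3.16 (higher under Class 2)

$3.16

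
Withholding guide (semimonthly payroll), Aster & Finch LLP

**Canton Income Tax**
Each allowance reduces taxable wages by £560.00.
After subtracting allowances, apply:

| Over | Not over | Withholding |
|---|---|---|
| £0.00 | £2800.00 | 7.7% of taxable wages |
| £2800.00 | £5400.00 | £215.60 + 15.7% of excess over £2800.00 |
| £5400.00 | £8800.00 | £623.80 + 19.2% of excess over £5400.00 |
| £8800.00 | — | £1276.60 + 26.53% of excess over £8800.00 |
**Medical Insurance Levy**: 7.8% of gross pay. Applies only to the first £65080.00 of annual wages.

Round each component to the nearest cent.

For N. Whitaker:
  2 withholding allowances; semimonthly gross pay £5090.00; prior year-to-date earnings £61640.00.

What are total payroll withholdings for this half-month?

£667.61

Canton Income Tax: taxable = £5090.00 − 2×£560.00 = £3970.00
  £215.60 + 15.7% × (£3970.00 − £2800.00) = £215.60 + 15.7% × £1170.00 = £399.29
Medical Insurance Levy: cap £65080.00 − YTD £61640.00 = £3440.00 subject; 7.8% × £3440.00 = £268.32
Total: £399.29 + £268.32 = £667.61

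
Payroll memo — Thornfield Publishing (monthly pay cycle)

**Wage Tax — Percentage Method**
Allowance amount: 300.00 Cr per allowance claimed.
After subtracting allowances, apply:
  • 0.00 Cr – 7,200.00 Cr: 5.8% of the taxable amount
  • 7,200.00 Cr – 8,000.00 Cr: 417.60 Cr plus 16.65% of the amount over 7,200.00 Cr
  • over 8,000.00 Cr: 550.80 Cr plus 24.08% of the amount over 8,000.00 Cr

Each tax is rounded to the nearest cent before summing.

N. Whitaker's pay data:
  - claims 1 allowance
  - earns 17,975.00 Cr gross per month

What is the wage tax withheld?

2,880.54 Cr

Wage Tax: taxable = 17,975.00 Cr − 1×300.00 Cr = 17,675.00 Cr
  550.80 Cr + 24.08% × (17,675.00 Cr − 8,000.00 Cr) = 550.80 Cr + 24.08% × 9,675.00 Cr = 2,880.54 Cr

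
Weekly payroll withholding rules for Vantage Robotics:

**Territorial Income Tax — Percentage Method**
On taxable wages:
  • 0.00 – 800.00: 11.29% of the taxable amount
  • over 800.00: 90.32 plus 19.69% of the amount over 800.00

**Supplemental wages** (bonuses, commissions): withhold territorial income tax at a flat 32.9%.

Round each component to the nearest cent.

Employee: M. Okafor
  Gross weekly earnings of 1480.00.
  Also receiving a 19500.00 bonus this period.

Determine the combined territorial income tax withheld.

6639.71

Territorial Income Tax: taxable = 1480.00
  90.32 + 19.69% × (1480.00 − 800.00) = 90.32 + 19.69% × 680.00 = 224.21
Supplemental (32.9% flat on bonus): 32.9% × 19500.00 = 6415.50
Total territorial income tax: 224.21 + 6415.50 = 6639.71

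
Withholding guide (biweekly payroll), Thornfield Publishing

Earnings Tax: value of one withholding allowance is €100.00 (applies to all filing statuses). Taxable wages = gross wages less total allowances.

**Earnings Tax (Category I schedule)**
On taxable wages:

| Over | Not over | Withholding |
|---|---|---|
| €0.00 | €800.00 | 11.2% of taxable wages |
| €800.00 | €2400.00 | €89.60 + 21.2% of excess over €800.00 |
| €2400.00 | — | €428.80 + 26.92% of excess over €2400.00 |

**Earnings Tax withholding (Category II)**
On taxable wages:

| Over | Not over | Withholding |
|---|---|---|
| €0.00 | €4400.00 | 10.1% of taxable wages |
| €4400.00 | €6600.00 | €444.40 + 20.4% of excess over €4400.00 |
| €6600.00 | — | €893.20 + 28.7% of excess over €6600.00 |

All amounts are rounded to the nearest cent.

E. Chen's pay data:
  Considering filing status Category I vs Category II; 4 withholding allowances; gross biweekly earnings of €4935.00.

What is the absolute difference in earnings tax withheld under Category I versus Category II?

€531.60

Earnings Tax (Category I): taxable = €4935.00 − 4×€100.00 = €4535.00
  €428.80 + 26.92% × (€4535.00 − €2400.00) = €428.80 + 26.92% × €2135.00 = €1003.54
Earnings Tax (Category II): taxable = €4935.00 − 4×€100.00 = €4535.00
  €444.40 + 20.4% × (€4535.00 − €4400.00) = €444.40 + 20.4% × €135.00 = €471.94
Difference: |€1003.54 − €471.94| = €531.60 (higher under Category I)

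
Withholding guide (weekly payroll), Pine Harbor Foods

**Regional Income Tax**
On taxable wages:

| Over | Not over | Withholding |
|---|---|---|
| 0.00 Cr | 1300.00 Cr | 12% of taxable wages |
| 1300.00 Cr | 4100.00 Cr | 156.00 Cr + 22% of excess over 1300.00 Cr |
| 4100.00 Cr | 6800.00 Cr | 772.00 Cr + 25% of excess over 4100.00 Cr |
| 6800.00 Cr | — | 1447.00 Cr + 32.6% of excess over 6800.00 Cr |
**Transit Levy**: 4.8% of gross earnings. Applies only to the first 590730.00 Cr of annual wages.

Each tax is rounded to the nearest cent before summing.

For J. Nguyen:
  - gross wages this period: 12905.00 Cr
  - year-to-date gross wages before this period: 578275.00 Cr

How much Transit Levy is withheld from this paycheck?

597.84 Cr

Transit Levy: cap 590730.00 Cr − YTD 578275.00 Cr = 12455.00 Cr subject; 4.8% × 12455.00 Cr = 597.84 Cr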